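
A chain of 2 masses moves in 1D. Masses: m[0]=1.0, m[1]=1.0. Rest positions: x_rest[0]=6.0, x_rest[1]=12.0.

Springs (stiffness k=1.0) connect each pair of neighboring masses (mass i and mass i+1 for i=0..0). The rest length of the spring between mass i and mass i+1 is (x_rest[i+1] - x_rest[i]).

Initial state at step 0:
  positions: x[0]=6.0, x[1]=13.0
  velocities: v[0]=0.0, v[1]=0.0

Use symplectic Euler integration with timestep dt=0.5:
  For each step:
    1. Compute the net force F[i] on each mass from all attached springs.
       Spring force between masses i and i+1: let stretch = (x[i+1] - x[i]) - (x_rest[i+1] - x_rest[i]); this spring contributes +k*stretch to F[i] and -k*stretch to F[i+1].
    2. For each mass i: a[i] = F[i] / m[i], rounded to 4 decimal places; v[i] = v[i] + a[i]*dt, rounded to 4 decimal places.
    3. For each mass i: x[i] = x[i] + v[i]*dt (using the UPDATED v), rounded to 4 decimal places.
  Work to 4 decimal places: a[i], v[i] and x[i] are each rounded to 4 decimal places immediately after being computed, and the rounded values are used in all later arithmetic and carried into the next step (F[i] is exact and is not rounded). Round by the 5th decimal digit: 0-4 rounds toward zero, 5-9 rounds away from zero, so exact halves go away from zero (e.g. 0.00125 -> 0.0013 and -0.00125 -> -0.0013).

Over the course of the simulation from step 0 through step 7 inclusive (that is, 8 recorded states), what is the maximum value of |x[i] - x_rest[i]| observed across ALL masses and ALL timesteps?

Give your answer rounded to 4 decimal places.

Answer: 1.0313

Derivation:
Step 0: x=[6.0000 13.0000] v=[0.0000 0.0000]
Step 1: x=[6.2500 12.7500] v=[0.5000 -0.5000]
Step 2: x=[6.6250 12.3750] v=[0.7500 -0.7500]
Step 3: x=[6.9375 12.0625] v=[0.6250 -0.6250]
Step 4: x=[7.0313 11.9688] v=[0.1875 -0.1875]
Step 5: x=[6.8594 12.1407] v=[-0.3438 0.3438]
Step 6: x=[6.5078 12.4923] v=[-0.7032 0.7032]
Step 7: x=[6.1523 12.8478] v=[-0.7110 0.7110]
Max displacement = 1.0313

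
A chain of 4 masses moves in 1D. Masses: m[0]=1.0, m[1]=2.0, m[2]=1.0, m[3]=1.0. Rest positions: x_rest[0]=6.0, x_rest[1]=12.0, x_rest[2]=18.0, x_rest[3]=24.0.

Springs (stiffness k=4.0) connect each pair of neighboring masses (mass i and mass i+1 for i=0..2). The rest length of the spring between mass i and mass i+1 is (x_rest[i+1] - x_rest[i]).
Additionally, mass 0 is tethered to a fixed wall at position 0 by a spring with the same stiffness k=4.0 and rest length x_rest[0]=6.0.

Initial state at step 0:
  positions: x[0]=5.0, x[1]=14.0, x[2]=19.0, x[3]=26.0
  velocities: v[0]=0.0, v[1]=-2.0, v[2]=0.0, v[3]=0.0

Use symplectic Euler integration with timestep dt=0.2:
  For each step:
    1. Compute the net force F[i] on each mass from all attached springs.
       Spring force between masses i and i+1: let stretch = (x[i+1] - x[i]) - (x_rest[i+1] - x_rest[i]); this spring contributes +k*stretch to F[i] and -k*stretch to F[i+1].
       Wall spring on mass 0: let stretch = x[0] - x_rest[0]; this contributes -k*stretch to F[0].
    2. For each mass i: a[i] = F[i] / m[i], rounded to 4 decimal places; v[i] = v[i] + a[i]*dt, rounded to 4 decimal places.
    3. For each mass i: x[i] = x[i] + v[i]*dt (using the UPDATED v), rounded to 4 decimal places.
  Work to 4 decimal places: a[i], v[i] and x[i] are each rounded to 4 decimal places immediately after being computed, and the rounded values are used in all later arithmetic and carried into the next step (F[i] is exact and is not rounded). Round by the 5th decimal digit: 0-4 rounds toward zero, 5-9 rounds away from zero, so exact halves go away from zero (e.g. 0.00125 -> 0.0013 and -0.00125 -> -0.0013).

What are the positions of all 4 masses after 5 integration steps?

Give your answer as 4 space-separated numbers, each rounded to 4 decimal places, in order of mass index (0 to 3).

Step 0: x=[5.0000 14.0000 19.0000 26.0000] v=[0.0000 -2.0000 0.0000 0.0000]
Step 1: x=[5.6400 13.2800 19.3200 25.8400] v=[3.2000 -3.6000 1.6000 -0.8000]
Step 2: x=[6.6000 12.4320 19.7168 25.5968] v=[4.8000 -4.2400 1.9840 -1.2160]
Step 3: x=[7.4371 11.7002 19.8888 25.3728] v=[4.1856 -3.6589 0.8602 -1.1200]
Step 4: x=[7.7664 11.2825 19.6281 25.2314] v=[1.6464 -2.0887 -1.3035 -0.7072]
Step 5: x=[7.4156 11.2511 18.9286 25.1534] v=[-1.7538 -0.1569 -3.4973 -0.3898]

Answer: 7.4156 11.2511 18.9286 25.1534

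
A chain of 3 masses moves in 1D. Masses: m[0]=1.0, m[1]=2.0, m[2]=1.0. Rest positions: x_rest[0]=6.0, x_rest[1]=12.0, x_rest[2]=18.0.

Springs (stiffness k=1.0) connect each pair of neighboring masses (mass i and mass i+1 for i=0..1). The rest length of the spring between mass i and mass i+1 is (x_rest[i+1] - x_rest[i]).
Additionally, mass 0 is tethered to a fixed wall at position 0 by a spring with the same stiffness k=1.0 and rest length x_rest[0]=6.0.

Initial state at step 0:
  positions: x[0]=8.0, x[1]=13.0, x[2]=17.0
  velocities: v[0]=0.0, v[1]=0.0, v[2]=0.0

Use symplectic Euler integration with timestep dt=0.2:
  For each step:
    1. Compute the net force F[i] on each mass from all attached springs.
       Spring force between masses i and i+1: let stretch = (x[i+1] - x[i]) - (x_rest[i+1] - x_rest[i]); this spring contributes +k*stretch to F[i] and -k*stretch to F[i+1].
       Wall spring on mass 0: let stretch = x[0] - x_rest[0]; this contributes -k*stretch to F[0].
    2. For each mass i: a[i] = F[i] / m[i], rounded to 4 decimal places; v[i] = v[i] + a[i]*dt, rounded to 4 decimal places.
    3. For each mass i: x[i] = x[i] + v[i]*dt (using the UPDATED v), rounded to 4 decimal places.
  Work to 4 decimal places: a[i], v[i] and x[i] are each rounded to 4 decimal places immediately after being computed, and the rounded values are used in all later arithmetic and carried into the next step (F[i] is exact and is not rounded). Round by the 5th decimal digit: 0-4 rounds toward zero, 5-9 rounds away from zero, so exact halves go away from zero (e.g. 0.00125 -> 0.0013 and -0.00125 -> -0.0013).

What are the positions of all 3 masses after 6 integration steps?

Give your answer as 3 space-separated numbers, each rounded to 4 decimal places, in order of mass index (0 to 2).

Step 0: x=[8.0000 13.0000 17.0000] v=[0.0000 0.0000 0.0000]
Step 1: x=[7.8800 12.9800 17.0800] v=[-0.6000 -0.1000 0.4000]
Step 2: x=[7.6488 12.9400 17.2360] v=[-1.1560 -0.2000 0.7800]
Step 3: x=[7.3233 12.8801 17.4602] v=[-1.6275 -0.2995 1.1208]
Step 4: x=[6.9271 12.8007 17.7412] v=[-1.9808 -0.3972 1.4048]
Step 5: x=[6.4888 12.7026 18.0645] v=[-2.1915 -0.4905 1.6167]
Step 6: x=[6.0395 12.5875 18.4134] v=[-2.2465 -0.5757 1.7443]

Answer: 6.0395 12.5875 18.4134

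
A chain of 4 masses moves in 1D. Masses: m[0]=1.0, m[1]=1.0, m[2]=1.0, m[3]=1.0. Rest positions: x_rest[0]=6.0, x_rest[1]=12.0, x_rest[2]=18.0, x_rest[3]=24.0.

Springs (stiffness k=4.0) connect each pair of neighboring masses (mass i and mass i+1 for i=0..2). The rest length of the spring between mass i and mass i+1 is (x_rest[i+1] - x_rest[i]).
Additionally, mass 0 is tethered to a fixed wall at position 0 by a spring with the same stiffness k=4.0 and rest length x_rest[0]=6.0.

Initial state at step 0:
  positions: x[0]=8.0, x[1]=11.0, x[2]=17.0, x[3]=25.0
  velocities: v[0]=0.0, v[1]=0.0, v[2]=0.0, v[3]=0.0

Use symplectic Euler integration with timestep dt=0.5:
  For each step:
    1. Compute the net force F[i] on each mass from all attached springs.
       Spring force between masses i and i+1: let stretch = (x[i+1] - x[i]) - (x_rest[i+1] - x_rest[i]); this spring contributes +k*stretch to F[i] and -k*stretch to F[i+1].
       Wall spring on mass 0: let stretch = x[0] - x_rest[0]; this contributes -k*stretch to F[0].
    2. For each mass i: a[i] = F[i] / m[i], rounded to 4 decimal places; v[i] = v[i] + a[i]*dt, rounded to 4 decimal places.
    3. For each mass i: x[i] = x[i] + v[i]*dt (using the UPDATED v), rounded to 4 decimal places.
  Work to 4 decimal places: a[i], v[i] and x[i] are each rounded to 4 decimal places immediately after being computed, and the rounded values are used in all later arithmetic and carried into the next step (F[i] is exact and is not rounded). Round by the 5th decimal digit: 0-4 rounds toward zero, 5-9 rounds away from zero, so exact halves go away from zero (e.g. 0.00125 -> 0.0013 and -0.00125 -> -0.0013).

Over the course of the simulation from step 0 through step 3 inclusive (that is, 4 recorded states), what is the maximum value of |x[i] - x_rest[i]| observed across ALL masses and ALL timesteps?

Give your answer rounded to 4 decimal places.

Answer: 3.0000

Derivation:
Step 0: x=[8.0000 11.0000 17.0000 25.0000] v=[0.0000 0.0000 0.0000 0.0000]
Step 1: x=[3.0000 14.0000 19.0000 23.0000] v=[-10.0000 6.0000 4.0000 -4.0000]
Step 2: x=[6.0000 11.0000 20.0000 23.0000] v=[6.0000 -6.0000 2.0000 0.0000]
Step 3: x=[8.0000 12.0000 15.0000 26.0000] v=[4.0000 2.0000 -10.0000 6.0000]
Max displacement = 3.0000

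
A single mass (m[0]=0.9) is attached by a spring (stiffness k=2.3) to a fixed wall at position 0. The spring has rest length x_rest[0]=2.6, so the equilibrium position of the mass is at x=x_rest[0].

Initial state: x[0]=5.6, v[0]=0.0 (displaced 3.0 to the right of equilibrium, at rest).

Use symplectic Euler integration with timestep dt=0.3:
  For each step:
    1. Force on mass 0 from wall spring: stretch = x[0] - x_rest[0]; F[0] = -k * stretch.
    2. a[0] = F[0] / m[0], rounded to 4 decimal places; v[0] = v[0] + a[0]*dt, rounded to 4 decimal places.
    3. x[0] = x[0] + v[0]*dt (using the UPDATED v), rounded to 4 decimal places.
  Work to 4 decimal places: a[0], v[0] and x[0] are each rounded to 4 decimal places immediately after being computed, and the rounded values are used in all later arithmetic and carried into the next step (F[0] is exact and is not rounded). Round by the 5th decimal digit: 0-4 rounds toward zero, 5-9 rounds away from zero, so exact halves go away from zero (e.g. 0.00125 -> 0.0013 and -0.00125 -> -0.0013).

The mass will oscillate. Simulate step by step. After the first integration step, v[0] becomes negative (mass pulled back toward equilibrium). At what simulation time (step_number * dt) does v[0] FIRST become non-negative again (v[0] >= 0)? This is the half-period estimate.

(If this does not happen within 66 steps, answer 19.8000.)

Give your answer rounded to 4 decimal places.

Step 0: x=[5.6000] v=[0.0000]
Step 1: x=[4.9100] v=[-2.3000]
Step 2: x=[3.6887] v=[-4.0710]
Step 3: x=[2.2170] v=[-4.9057]
Step 4: x=[0.8334] v=[-4.6121]
Step 5: x=[-0.1439] v=[-3.2577]
Step 6: x=[-0.4901] v=[-1.1540]
Step 7: x=[-0.1256] v=[1.2151]
First v>=0 after going negative at step 7, time=2.1000

Answer: 2.1000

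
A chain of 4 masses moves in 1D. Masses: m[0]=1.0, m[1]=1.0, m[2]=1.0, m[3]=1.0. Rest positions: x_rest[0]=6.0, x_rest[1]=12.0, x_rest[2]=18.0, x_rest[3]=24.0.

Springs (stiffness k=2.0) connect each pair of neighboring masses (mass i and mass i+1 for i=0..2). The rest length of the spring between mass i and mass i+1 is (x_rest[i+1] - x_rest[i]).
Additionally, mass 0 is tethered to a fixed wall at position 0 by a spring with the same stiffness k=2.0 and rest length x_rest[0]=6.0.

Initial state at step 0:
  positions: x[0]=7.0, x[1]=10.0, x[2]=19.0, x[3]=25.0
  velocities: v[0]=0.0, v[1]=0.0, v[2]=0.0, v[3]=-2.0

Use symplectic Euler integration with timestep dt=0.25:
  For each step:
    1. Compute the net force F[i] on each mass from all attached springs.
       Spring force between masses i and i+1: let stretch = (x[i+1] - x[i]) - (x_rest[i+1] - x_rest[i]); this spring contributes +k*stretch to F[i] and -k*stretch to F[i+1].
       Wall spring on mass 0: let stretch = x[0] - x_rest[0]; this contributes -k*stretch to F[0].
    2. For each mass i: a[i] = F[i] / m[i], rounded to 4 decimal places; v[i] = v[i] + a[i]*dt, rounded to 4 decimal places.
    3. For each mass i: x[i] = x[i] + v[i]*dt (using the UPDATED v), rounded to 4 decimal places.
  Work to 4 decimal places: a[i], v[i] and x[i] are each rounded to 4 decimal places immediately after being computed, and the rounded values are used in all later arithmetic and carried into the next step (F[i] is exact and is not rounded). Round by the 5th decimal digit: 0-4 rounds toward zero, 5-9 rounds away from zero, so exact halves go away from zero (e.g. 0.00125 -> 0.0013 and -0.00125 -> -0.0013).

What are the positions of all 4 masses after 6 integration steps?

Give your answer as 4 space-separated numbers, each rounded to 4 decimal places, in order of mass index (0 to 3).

Step 0: x=[7.0000 10.0000 19.0000 25.0000] v=[0.0000 0.0000 0.0000 -2.0000]
Step 1: x=[6.5000 10.7500 18.6250 24.5000] v=[-2.0000 3.0000 -1.5000 -2.0000]
Step 2: x=[5.7188 11.9531 18.0000 24.0156] v=[-3.1250 4.8125 -2.5000 -1.9375]
Step 3: x=[5.0020 13.1328 17.3711 23.5293] v=[-2.8673 4.7188 -2.5157 -1.9453]
Step 4: x=[4.6763 13.8260 16.9822 23.0232] v=[-1.3029 2.7726 -1.5558 -2.0244]
Step 5: x=[4.9098 13.7700 16.9539 22.5120] v=[0.9338 -0.2242 -0.1134 -2.0449]
Step 6: x=[5.6371 13.0044 17.2223 22.0560] v=[2.9090 -3.0624 1.0737 -1.8240]

Answer: 5.6371 13.0044 17.2223 22.0560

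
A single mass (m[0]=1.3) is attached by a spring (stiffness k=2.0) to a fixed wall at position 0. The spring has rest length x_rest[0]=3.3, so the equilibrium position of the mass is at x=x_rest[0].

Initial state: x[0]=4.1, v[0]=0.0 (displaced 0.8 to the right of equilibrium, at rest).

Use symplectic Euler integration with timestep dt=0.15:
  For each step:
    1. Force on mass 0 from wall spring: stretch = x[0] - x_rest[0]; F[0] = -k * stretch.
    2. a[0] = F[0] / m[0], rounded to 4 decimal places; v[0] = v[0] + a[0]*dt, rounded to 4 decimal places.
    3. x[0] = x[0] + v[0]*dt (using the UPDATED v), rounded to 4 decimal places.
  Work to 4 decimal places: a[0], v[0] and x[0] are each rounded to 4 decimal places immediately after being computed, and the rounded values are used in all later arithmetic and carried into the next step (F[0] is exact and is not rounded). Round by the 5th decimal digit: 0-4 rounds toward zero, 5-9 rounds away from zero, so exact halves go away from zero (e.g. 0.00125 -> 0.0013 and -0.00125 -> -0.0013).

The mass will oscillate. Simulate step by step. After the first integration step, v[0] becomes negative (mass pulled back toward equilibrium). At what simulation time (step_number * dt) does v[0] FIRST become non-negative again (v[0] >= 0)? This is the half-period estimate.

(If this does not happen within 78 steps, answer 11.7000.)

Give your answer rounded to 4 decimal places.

Answer: 2.5500

Derivation:
Step 0: x=[4.1000] v=[0.0000]
Step 1: x=[4.0723] v=[-0.1846]
Step 2: x=[4.0179] v=[-0.3628]
Step 3: x=[3.9386] v=[-0.5285]
Step 4: x=[3.8372] v=[-0.6759]
Step 5: x=[3.7172] v=[-0.7999]
Step 6: x=[3.5828] v=[-0.8962]
Step 7: x=[3.4386] v=[-0.9615]
Step 8: x=[3.2896] v=[-0.9935]
Step 9: x=[3.1409] v=[-0.9911]
Step 10: x=[2.9977] v=[-0.9544]
Step 11: x=[2.8650] v=[-0.8846]
Step 12: x=[2.7474] v=[-0.7842]
Step 13: x=[2.6489] v=[-0.6567]
Step 14: x=[2.5729] v=[-0.5064]
Step 15: x=[2.5221] v=[-0.3386]
Step 16: x=[2.4982] v=[-0.1591]
Step 17: x=[2.5021] v=[0.0259]
First v>=0 after going negative at step 17, time=2.5500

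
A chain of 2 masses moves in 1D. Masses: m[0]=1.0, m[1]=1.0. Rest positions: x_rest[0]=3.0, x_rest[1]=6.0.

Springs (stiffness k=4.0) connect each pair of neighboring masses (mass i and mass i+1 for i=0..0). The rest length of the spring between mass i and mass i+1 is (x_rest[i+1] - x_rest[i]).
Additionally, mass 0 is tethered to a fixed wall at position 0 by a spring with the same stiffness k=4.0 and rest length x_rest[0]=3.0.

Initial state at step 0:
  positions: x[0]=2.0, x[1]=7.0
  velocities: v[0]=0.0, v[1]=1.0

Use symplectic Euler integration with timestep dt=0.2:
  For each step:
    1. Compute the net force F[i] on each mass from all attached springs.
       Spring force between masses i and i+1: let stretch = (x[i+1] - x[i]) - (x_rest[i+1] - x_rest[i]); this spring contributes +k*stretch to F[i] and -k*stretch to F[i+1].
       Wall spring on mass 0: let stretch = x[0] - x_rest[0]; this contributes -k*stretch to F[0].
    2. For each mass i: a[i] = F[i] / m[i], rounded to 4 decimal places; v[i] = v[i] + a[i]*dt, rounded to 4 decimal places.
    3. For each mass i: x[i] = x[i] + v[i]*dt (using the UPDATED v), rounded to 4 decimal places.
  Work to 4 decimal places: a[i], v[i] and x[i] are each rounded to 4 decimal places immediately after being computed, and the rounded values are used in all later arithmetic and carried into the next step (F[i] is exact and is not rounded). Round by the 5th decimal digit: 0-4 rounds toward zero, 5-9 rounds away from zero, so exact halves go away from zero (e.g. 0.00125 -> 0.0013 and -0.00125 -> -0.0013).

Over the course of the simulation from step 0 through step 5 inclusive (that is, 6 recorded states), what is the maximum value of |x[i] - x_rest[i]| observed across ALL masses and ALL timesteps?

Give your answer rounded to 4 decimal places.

Answer: 1.5285

Derivation:
Step 0: x=[2.0000 7.0000] v=[0.0000 1.0000]
Step 1: x=[2.4800 6.8800] v=[2.4000 -0.6000]
Step 2: x=[3.2672 6.5360] v=[3.9360 -1.7200]
Step 3: x=[4.0547 6.1490] v=[3.9373 -1.9350]
Step 4: x=[4.5285 5.9069] v=[2.3690 -1.2104]
Step 5: x=[4.4983 5.9243] v=[-0.1511 0.0869]
Max displacement = 1.5285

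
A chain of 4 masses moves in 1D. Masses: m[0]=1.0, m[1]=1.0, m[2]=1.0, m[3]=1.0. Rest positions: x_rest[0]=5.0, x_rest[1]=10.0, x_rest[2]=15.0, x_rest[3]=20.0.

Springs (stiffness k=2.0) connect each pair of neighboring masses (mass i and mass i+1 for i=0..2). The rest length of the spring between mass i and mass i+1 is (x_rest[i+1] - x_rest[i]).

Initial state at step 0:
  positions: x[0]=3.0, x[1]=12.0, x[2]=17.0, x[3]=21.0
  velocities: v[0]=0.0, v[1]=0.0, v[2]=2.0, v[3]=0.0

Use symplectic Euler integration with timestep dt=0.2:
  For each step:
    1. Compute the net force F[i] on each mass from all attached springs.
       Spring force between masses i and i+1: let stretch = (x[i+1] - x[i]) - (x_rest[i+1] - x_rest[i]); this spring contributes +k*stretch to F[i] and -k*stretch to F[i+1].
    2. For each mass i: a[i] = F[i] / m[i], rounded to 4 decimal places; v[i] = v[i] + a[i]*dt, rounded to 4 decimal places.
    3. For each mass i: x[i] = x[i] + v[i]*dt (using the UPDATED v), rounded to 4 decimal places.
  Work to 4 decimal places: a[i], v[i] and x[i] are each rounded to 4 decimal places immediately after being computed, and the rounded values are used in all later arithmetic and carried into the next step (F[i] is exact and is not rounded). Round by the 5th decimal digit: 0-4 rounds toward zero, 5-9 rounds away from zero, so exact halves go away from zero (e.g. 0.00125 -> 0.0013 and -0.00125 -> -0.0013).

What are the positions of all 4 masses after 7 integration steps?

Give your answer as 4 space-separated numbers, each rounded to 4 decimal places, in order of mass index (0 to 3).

Step 0: x=[3.0000 12.0000 17.0000 21.0000] v=[0.0000 0.0000 2.0000 0.0000]
Step 1: x=[3.3200 11.6800 17.3200 21.0800] v=[1.6000 -1.6000 1.6000 0.4000]
Step 2: x=[3.9088 11.1424 17.4896 21.2592] v=[2.9440 -2.6880 0.8480 0.8960]
Step 3: x=[4.6763 10.5339 17.4530 21.5368] v=[3.8374 -3.0426 -0.1830 1.3882]
Step 4: x=[5.5124 10.0103 17.1896 21.8877] v=[4.1804 -2.6180 -1.3171 1.7547]
Step 5: x=[6.3083 9.7012 16.7277 22.2628] v=[3.9796 -1.5454 -2.3096 1.8755]
Step 6: x=[6.9757 9.6828 16.1465 22.5951] v=[3.3368 -0.0920 -2.9062 1.6615]
Step 7: x=[7.4596 9.9649 15.5641 22.8115] v=[2.4196 1.4106 -2.9122 1.0821]

Answer: 7.4596 9.9649 15.5641 22.8115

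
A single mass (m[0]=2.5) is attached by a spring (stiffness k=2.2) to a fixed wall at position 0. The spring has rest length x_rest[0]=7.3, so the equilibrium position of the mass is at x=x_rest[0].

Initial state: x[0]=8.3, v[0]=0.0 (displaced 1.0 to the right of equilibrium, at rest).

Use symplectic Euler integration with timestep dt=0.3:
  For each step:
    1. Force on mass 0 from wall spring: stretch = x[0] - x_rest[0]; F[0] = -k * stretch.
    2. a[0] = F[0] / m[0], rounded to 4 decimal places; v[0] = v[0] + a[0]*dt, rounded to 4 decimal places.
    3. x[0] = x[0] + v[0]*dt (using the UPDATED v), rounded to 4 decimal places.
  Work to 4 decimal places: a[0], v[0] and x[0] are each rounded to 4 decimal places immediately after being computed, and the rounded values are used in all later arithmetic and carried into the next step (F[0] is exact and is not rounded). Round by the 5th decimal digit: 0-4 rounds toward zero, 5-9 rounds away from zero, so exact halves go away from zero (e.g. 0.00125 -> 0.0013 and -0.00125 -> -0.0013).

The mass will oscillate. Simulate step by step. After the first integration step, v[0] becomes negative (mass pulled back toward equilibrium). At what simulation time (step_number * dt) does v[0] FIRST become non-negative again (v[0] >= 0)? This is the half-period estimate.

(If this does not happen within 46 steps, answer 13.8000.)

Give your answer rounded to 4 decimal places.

Step 0: x=[8.3000] v=[0.0000]
Step 1: x=[8.2208] v=[-0.2640]
Step 2: x=[8.0687] v=[-0.5071]
Step 3: x=[7.8557] v=[-0.7101]
Step 4: x=[7.5987] v=[-0.8568]
Step 5: x=[7.3180] v=[-0.9357]
Step 6: x=[7.0359] v=[-0.9404]
Step 7: x=[6.7747] v=[-0.8707]
Step 8: x=[6.5551] v=[-0.7320]
Step 9: x=[6.3945] v=[-0.5354]
Step 10: x=[6.3056] v=[-0.2964]
Step 11: x=[6.2954] v=[-0.0339]
Step 12: x=[6.3648] v=[0.2313]
First v>=0 after going negative at step 12, time=3.6000

Answer: 3.6000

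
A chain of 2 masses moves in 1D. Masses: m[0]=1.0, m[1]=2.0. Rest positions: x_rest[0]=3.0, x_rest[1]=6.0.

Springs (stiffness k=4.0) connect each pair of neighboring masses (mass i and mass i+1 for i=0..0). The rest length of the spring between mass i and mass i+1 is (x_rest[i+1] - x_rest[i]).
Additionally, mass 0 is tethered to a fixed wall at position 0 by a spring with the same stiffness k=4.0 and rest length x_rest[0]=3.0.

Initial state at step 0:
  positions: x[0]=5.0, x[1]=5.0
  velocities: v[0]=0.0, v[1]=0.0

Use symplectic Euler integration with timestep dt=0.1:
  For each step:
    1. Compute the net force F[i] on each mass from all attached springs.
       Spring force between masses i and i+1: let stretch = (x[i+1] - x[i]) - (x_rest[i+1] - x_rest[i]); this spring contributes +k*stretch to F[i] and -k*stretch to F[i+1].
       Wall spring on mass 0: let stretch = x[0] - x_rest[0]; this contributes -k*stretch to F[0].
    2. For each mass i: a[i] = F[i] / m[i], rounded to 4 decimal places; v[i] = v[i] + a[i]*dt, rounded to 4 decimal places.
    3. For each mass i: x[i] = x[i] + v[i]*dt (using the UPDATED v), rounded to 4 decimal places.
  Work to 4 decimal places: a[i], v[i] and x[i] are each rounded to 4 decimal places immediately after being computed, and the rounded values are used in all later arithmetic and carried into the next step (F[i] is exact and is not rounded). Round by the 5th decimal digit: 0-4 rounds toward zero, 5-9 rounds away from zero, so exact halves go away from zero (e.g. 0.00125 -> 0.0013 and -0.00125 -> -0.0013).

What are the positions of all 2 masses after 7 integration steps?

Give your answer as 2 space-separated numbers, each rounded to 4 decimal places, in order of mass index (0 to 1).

Answer: 1.3900 6.1171

Derivation:
Step 0: x=[5.0000 5.0000] v=[0.0000 0.0000]
Step 1: x=[4.8000 5.0600] v=[-2.0000 0.6000]
Step 2: x=[4.4184 5.1748] v=[-3.8160 1.1480]
Step 3: x=[3.8903 5.3345] v=[-5.2808 1.5967]
Step 4: x=[3.2644 5.5253] v=[-6.2592 1.9079]
Step 5: x=[2.5983 5.7309] v=[-6.6606 2.0557]
Step 6: x=[1.9536 5.9338] v=[-6.4469 2.0292]
Step 7: x=[1.3900 6.1171] v=[-5.6363 1.8332]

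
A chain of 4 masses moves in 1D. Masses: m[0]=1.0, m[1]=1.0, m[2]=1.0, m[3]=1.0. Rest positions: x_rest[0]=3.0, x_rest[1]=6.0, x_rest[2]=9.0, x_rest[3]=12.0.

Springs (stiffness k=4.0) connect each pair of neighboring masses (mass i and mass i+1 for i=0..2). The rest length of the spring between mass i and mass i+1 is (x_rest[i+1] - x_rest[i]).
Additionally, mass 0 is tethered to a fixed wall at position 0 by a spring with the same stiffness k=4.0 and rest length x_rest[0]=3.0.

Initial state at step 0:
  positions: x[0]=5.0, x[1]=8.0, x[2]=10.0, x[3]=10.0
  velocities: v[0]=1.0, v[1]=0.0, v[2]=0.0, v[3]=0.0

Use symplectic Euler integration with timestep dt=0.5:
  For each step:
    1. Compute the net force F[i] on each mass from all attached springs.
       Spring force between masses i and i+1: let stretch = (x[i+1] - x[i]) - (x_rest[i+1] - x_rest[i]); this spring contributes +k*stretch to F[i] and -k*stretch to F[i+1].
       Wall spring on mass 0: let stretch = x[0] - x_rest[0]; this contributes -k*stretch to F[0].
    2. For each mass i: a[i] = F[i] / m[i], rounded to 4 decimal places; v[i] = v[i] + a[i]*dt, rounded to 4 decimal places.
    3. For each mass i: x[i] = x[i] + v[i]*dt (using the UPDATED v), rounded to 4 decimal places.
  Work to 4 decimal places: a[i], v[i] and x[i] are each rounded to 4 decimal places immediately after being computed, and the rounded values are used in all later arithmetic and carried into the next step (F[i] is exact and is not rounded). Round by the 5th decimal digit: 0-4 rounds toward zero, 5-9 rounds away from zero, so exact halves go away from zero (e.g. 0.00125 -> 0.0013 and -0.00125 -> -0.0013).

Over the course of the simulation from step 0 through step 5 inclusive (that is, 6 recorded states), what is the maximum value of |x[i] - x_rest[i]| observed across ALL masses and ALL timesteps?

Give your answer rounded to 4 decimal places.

Answer: 3.0000

Derivation:
Step 0: x=[5.0000 8.0000 10.0000 10.0000] v=[1.0000 0.0000 0.0000 0.0000]
Step 1: x=[3.5000 7.0000 8.0000 13.0000] v=[-3.0000 -2.0000 -4.0000 6.0000]
Step 2: x=[2.0000 3.5000 10.0000 14.0000] v=[-3.0000 -7.0000 4.0000 2.0000]
Step 3: x=[0.0000 5.0000 9.5000 14.0000] v=[-4.0000 3.0000 -1.0000 0.0000]
Step 4: x=[3.0000 6.0000 9.0000 12.5000] v=[6.0000 2.0000 -1.0000 -3.0000]
Step 5: x=[6.0000 7.0000 9.0000 10.5000] v=[6.0000 2.0000 0.0000 -4.0000]
Max displacement = 3.0000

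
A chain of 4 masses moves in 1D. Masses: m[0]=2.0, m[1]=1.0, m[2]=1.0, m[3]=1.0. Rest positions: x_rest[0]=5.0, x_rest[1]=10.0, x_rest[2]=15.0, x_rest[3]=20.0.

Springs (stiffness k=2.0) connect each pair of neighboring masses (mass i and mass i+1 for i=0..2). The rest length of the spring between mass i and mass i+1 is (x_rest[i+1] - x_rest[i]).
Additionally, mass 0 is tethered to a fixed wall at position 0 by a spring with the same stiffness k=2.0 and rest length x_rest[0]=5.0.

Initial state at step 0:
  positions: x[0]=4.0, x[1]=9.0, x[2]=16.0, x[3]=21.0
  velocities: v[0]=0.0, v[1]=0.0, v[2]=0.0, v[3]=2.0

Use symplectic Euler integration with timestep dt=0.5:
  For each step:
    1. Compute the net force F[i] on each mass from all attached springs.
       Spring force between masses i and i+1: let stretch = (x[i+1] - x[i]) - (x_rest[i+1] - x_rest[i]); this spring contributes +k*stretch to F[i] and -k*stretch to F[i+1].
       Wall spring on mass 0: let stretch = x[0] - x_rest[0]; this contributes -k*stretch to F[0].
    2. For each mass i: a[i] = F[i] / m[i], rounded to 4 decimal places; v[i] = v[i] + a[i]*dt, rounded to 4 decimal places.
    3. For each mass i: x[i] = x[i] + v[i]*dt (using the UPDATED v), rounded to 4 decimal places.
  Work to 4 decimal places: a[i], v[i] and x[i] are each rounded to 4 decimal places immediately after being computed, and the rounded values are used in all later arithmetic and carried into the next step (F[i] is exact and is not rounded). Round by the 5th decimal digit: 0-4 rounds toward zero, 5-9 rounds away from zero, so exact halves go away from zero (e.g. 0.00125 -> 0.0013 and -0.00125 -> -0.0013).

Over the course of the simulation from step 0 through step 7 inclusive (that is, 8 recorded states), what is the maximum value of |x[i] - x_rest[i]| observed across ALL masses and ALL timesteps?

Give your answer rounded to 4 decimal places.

Step 0: x=[4.0000 9.0000 16.0000 21.0000] v=[0.0000 0.0000 0.0000 2.0000]
Step 1: x=[4.2500 10.0000 15.0000 22.0000] v=[0.5000 2.0000 -2.0000 2.0000]
Step 2: x=[4.8750 10.6250 15.0000 22.0000] v=[1.2500 1.2500 0.0000 0.0000]
Step 3: x=[5.7188 10.5625 16.3125 21.0000] v=[1.6875 -0.1250 2.6250 -2.0000]
Step 4: x=[6.3438 10.9532 17.0938 20.1563] v=[1.2500 0.7813 1.5625 -1.6875]
Step 5: x=[6.5352 12.1095 16.3360 20.2813] v=[0.3828 2.3125 -1.5156 0.2500]
Step 6: x=[6.4864 12.5919 15.4376 20.9337] v=[-0.0977 0.9647 -1.7968 1.3047]
Step 7: x=[6.3423 11.4444 15.8644 21.3380] v=[-0.2882 -2.2951 0.8536 0.8086]
Max displacement = 2.5919

Answer: 2.5919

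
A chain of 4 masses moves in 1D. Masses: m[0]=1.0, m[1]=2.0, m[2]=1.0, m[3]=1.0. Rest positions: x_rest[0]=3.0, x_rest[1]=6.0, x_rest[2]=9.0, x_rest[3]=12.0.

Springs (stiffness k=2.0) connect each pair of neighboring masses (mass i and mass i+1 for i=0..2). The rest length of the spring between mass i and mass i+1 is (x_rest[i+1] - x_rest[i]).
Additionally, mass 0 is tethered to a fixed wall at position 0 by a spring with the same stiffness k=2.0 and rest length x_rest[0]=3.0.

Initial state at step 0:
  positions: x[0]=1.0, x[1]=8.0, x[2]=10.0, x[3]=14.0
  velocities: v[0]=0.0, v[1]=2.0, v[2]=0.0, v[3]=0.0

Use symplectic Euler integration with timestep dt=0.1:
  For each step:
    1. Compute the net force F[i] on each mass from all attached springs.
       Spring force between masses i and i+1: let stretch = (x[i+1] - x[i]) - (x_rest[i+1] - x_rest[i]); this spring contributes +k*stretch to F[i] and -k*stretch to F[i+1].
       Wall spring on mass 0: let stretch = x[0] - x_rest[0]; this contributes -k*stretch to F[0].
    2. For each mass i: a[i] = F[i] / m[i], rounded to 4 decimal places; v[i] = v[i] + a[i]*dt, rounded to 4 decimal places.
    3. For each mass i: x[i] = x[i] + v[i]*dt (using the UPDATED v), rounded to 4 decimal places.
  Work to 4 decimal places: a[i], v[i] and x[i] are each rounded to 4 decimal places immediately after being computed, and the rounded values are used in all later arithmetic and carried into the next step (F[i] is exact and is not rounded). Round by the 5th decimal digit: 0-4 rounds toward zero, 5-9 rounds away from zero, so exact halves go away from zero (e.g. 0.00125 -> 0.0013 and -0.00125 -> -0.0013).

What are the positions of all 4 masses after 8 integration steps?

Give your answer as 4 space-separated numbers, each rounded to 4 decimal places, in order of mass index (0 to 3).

Answer: 4.5060 7.9868 11.1747 13.5140

Derivation:
Step 0: x=[1.0000 8.0000 10.0000 14.0000] v=[0.0000 2.0000 0.0000 0.0000]
Step 1: x=[1.1200 8.1500 10.0400 13.9800] v=[1.2000 1.5000 0.4000 -0.2000]
Step 2: x=[1.3582 8.2486 10.1210 13.9412] v=[2.3820 0.9860 0.8100 -0.3880]
Step 3: x=[1.7070 8.2970 10.2410 13.8860] v=[3.4884 0.4842 1.1996 -0.5520]
Step 4: x=[2.1535 8.2990 10.3950 13.8179] v=[4.4650 0.0196 1.5398 -0.6810]
Step 5: x=[2.6798 8.2605 10.5755 13.7413] v=[5.2634 -0.3854 1.8052 -0.7656]
Step 6: x=[3.2642 8.1893 10.7730 13.6614] v=[5.8436 -0.7120 1.9754 -0.7988]
Step 7: x=[3.8818 8.0947 10.9766 13.5838] v=[6.1758 -0.9461 2.0363 -0.7765]
Step 8: x=[4.5060 7.9868 11.1747 13.5140] v=[6.2420 -1.0792 1.9814 -0.6979]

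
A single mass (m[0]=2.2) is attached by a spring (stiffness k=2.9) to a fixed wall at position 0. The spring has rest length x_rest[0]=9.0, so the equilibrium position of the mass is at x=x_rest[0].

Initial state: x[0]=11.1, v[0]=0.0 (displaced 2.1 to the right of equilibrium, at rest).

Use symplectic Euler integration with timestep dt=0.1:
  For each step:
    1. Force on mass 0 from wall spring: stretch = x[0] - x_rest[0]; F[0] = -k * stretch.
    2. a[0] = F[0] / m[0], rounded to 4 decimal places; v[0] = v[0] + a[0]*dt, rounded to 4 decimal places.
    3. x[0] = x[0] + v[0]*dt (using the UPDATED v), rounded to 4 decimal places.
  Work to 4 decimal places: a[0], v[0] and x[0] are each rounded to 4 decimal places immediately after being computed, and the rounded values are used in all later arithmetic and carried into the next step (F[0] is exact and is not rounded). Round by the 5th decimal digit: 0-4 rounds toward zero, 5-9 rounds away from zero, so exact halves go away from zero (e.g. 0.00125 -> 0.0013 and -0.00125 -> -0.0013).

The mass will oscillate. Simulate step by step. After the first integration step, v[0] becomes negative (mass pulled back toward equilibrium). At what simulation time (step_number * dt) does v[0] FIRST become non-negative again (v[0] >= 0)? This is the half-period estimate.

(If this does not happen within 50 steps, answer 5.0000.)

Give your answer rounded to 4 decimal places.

Answer: 2.8000

Derivation:
Step 0: x=[11.1000] v=[0.0000]
Step 1: x=[11.0723] v=[-0.2768]
Step 2: x=[11.0173] v=[-0.5500]
Step 3: x=[10.9357] v=[-0.8159]
Step 4: x=[10.8286] v=[-1.0711]
Step 5: x=[10.6974] v=[-1.3121]
Step 6: x=[10.5438] v=[-1.5359]
Step 7: x=[10.3699] v=[-1.7394]
Step 8: x=[10.1779] v=[-1.9200]
Step 9: x=[9.9704] v=[-2.0753]
Step 10: x=[9.7501] v=[-2.2032]
Step 11: x=[9.5199] v=[-2.3021]
Step 12: x=[9.2828] v=[-2.3706]
Step 13: x=[9.0420] v=[-2.4079]
Step 14: x=[8.8007] v=[-2.4134]
Step 15: x=[8.5620] v=[-2.3871]
Step 16: x=[8.3291] v=[-2.3294]
Step 17: x=[8.1050] v=[-2.2410]
Step 18: x=[7.8927] v=[-2.1230]
Step 19: x=[7.6950] v=[-1.9770]
Step 20: x=[7.5145] v=[-1.8050]
Step 21: x=[7.3536] v=[-1.6092]
Step 22: x=[7.2144] v=[-1.3922]
Step 23: x=[7.0987] v=[-1.1568]
Step 24: x=[7.0081] v=[-0.9062]
Step 25: x=[6.9437] v=[-0.6436]
Step 26: x=[6.9065] v=[-0.3725]
Step 27: x=[6.8969] v=[-0.0965]
Step 28: x=[6.9150] v=[0.1807]
First v>=0 after going negative at step 28, time=2.8000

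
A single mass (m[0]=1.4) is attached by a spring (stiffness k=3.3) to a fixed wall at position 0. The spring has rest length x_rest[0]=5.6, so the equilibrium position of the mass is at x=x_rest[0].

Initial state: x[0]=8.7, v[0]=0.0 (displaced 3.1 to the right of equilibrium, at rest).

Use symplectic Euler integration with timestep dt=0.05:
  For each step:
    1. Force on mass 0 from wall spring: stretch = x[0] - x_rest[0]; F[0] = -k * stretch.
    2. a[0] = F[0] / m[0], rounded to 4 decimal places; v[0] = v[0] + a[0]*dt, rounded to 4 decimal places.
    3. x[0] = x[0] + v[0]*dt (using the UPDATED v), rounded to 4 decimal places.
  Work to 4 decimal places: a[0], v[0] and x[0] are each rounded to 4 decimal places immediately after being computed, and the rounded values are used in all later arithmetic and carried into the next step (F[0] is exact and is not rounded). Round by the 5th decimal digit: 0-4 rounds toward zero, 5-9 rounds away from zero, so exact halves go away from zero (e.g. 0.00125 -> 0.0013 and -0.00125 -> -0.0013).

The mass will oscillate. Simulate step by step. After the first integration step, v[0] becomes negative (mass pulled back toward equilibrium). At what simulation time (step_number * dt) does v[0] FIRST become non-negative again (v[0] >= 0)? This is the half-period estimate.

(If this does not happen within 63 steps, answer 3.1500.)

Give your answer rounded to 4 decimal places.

Step 0: x=[8.7000] v=[0.0000]
Step 1: x=[8.6817] v=[-0.3654]
Step 2: x=[8.6453] v=[-0.7286]
Step 3: x=[8.5909] v=[-1.0875]
Step 4: x=[8.5189] v=[-1.4400]
Step 5: x=[8.4297] v=[-1.7840]
Step 6: x=[8.3238] v=[-2.1175]
Step 7: x=[8.2019] v=[-2.4385]
Step 8: x=[8.0646] v=[-2.7452]
Step 9: x=[7.9128] v=[-3.0357]
Step 10: x=[7.7474] v=[-3.3083]
Step 11: x=[7.5693] v=[-3.5614]
Step 12: x=[7.3796] v=[-3.7935]
Step 13: x=[7.1794] v=[-4.0032]
Step 14: x=[6.9699] v=[-4.1893]
Step 15: x=[6.7524] v=[-4.3508]
Step 16: x=[6.5281] v=[-4.4866]
Step 17: x=[6.2983] v=[-4.5960]
Step 18: x=[6.0644] v=[-4.6783]
Step 19: x=[5.8278] v=[-4.7330]
Step 20: x=[5.5898] v=[-4.7599]
Step 21: x=[5.3519] v=[-4.7587]
Step 22: x=[5.1154] v=[-4.7295]
Step 23: x=[4.8818] v=[-4.6724]
Step 24: x=[4.6524] v=[-4.5878]
Step 25: x=[4.4286] v=[-4.4761]
Step 26: x=[4.2117] v=[-4.3380]
Step 27: x=[4.0030] v=[-4.1744]
Step 28: x=[3.8037] v=[-3.9862]
Step 29: x=[3.6150] v=[-3.7745]
Step 30: x=[3.4380] v=[-3.5406]
Step 31: x=[3.2737] v=[-3.2858]
Step 32: x=[3.1231] v=[-3.0116]
Step 33: x=[2.9871] v=[-2.7197]
Step 34: x=[2.8665] v=[-2.4118]
Step 35: x=[2.7620] v=[-2.0896]
Step 36: x=[2.6742] v=[-1.7551]
Step 37: x=[2.6037] v=[-1.4103]
Step 38: x=[2.5508] v=[-1.0572]
Step 39: x=[2.5159] v=[-0.6978]
Step 40: x=[2.4992] v=[-0.3343]
Step 41: x=[2.5008] v=[0.0312]
First v>=0 after going negative at step 41, time=2.0500

Answer: 2.0500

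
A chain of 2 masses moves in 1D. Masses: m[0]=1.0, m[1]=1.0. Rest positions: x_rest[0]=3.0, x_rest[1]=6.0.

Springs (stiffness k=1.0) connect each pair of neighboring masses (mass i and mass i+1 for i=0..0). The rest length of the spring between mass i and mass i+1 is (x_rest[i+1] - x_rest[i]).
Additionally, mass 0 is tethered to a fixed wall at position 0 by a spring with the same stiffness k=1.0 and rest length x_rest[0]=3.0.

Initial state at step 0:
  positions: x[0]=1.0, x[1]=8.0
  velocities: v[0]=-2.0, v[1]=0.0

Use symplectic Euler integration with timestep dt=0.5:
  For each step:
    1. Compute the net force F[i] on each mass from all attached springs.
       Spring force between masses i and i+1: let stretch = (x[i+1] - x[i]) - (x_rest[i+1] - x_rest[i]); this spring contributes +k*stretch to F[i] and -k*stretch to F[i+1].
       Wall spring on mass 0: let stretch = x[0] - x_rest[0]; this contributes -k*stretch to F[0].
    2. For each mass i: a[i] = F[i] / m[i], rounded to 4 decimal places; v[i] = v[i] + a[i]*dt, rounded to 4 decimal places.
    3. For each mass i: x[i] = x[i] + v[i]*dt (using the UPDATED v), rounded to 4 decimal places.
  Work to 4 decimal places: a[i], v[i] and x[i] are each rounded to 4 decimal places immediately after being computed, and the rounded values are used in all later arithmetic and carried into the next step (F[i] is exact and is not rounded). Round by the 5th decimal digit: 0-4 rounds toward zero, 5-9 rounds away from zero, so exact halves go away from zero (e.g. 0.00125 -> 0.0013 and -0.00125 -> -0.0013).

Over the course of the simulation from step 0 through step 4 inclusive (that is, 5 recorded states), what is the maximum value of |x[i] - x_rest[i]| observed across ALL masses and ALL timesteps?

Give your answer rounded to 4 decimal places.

Step 0: x=[1.0000 8.0000] v=[-2.0000 0.0000]
Step 1: x=[1.5000 7.0000] v=[1.0000 -2.0000]
Step 2: x=[3.0000 5.3750] v=[3.0000 -3.2500]
Step 3: x=[4.3438 3.9063] v=[2.6875 -2.9375]
Step 4: x=[4.4923 3.2969] v=[0.2969 -1.2188]
Max displacement = 2.7031

Answer: 2.7031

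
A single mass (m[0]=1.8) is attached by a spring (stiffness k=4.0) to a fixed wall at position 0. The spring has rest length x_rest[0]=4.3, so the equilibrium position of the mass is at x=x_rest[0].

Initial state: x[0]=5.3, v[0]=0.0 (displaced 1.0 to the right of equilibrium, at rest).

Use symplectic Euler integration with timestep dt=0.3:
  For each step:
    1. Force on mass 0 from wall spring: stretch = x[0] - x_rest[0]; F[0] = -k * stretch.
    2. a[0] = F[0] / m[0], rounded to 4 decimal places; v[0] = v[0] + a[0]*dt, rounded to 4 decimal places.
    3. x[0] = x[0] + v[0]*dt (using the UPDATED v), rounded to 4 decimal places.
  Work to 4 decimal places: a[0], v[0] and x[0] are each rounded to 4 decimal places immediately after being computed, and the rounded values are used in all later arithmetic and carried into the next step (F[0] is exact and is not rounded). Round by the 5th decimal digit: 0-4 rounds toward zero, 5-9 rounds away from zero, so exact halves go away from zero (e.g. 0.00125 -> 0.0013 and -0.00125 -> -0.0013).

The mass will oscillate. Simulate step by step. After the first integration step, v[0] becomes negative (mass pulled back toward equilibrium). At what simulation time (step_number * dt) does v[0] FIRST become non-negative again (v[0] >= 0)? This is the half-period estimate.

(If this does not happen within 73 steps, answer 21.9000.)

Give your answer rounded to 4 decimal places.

Answer: 2.1000

Derivation:
Step 0: x=[5.3000] v=[0.0000]
Step 1: x=[5.1000] v=[-0.6667]
Step 2: x=[4.7400] v=[-1.2000]
Step 3: x=[4.2920] v=[-1.4933]
Step 4: x=[3.8456] v=[-1.4880]
Step 5: x=[3.4901] v=[-1.1851]
Step 6: x=[3.2965] v=[-0.6452]
Step 7: x=[3.3036] v=[0.0238]
First v>=0 after going negative at step 7, time=2.1000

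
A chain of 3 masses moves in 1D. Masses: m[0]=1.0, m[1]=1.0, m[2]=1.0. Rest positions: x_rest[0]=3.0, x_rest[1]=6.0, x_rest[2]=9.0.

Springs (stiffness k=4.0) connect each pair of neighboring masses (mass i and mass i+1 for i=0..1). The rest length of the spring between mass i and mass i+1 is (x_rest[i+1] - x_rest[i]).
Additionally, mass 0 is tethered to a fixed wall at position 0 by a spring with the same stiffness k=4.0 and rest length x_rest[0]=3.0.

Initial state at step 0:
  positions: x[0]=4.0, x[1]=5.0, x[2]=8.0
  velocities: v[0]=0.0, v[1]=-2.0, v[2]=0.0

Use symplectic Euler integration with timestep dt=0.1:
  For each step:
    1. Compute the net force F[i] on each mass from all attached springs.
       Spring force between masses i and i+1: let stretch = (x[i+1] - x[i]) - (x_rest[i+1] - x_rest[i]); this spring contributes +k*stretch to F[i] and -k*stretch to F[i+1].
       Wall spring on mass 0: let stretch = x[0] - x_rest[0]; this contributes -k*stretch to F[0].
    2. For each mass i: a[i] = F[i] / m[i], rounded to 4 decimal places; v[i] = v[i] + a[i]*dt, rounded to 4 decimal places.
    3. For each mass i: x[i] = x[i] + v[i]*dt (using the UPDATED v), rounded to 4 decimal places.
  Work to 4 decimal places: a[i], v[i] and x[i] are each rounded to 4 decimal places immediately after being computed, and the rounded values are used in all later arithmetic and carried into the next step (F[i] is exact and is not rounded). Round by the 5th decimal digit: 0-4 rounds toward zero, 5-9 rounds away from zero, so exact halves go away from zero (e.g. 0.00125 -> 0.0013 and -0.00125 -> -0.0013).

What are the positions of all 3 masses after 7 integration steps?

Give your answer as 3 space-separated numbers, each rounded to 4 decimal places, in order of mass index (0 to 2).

Step 0: x=[4.0000 5.0000 8.0000] v=[0.0000 -2.0000 0.0000]
Step 1: x=[3.8800 4.8800 8.0000] v=[-1.2000 -1.2000 0.0000]
Step 2: x=[3.6448 4.8448 7.9952] v=[-2.3520 -0.3520 -0.0480]
Step 3: x=[3.3118 4.8876 7.9844] v=[-3.3299 0.4282 -0.1082]
Step 4: x=[2.9094 4.9913 7.9697] v=[-4.0243 1.0366 -0.1469]
Step 5: x=[2.4739 5.1308 7.9559] v=[-4.3553 1.3952 -0.1383]
Step 6: x=[2.0457 5.2771 7.9491] v=[-4.2821 1.4625 -0.0683]
Step 7: x=[1.6649 5.4010 7.9554] v=[-3.8078 1.2387 0.0629]

Answer: 1.6649 5.4010 7.9554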